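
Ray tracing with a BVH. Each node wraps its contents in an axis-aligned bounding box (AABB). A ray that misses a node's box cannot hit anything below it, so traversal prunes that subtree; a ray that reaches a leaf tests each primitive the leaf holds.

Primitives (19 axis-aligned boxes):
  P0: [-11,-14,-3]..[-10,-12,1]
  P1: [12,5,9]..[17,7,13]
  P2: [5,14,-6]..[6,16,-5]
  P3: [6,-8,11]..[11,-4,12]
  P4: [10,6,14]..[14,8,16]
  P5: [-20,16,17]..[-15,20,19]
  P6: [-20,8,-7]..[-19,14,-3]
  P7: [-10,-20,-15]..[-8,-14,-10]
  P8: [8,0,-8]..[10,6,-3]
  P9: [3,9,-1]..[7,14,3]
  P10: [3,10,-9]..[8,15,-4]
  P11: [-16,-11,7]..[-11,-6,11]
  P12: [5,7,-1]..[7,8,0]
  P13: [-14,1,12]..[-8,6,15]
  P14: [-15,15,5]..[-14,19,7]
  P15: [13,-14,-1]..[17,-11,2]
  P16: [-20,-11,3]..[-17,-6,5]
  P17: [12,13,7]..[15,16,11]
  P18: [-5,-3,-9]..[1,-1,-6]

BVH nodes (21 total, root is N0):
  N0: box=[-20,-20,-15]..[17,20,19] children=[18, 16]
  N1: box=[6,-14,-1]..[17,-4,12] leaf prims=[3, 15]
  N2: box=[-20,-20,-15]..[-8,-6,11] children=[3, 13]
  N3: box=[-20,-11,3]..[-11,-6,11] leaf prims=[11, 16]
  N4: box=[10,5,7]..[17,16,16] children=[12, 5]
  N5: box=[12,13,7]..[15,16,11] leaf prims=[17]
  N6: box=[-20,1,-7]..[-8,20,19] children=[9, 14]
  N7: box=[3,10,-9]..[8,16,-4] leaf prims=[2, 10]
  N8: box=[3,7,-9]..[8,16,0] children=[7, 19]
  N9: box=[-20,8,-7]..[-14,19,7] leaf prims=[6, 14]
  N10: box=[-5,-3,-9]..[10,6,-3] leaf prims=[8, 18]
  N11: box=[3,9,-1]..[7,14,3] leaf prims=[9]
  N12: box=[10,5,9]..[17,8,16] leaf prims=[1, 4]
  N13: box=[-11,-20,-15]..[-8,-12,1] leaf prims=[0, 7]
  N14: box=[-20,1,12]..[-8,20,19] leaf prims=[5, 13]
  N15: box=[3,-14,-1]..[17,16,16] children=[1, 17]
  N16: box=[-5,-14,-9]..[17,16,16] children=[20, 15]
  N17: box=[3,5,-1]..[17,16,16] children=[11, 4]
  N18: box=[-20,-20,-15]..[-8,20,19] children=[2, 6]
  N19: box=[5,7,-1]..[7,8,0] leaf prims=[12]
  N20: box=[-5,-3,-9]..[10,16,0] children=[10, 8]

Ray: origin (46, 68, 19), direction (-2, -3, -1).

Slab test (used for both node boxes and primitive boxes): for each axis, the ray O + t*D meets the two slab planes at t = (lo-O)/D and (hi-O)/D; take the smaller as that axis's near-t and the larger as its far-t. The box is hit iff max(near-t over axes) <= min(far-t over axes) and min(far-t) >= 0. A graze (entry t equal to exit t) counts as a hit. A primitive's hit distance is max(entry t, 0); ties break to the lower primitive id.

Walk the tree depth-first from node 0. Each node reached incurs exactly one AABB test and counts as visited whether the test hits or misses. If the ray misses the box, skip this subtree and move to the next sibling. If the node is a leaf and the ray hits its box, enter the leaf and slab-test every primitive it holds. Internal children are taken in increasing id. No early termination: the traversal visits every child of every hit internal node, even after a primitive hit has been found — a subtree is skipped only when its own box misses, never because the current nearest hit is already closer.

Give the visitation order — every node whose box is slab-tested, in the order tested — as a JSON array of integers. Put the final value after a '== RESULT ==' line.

Walk:
N0 x:[29/2,33] y:[16,88/3] z:[0,34] -> hit [16,88/3], descend [16, 18]
  N16 x:[29/2,51/2] y:[52/3,82/3] z:[3,28] -> hit [52/3,51/2], descend [15, 20]
    N15 x:[29/2,43/2] y:[52/3,82/3] z:[3,20] -> hit [52/3,20], descend [1, 17]
      N1 x:[29/2,20] y:[24,82/3] z:[7,20] -> miss, prune
      N17 x:[29/2,43/2] y:[52/3,21] z:[3,20] -> hit [52/3,20], descend [4, 11]
        N4 x:[29/2,18] y:[52/3,21] z:[3,12] -> miss, prune
        N11 x:[39/2,43/2] y:[18,59/3] z:[16,20] -> hit [39/2,59/3] leaf, test {P9@t=39/2}
    N20 x:[18,51/2] y:[52/3,71/3] z:[19,28] -> hit [19,71/3], descend [8, 10]
      N8 x:[19,43/2] y:[52/3,61/3] z:[19,28] -> hit [19,61/3], descend [7, 19]
        N7 x:[19,43/2] y:[52/3,58/3] z:[23,28] -> miss, prune
        N19 x:[39/2,41/2] y:[20,61/3] z:[19,20] -> hit [20,20] leaf, test {P12@t=20}
      N10 x:[18,51/2] y:[62/3,71/3] z:[22,28] -> hit [22,71/3] leaf, test {P8(miss), P18(miss)}
  N18 x:[27,33] y:[16,88/3] z:[0,34] -> hit [27,88/3], descend [2, 6]
    N2 x:[27,33] y:[74/3,88/3] z:[8,34] -> hit [27,88/3], descend [3, 13]
      N3 x:[57/2,33] y:[74/3,79/3] z:[8,16] -> miss, prune
      N13 x:[27,57/2] y:[80/3,88/3] z:[18,34] -> hit [27,57/2] leaf, test {P0(miss), P7(miss)}
    N6 x:[27,33] y:[16,67/3] z:[0,26] -> miss, prune

Summary -> nodes [0, 16, 15, 1, 17, 4, 11, 20, 8, 7, 19, 10, 18, 2, 3, 13, 6]; box-tests=17; leaf-entries=4; first=P9

== RESULT ==
[0, 16, 15, 1, 17, 4, 11, 20, 8, 7, 19, 10, 18, 2, 3, 13, 6]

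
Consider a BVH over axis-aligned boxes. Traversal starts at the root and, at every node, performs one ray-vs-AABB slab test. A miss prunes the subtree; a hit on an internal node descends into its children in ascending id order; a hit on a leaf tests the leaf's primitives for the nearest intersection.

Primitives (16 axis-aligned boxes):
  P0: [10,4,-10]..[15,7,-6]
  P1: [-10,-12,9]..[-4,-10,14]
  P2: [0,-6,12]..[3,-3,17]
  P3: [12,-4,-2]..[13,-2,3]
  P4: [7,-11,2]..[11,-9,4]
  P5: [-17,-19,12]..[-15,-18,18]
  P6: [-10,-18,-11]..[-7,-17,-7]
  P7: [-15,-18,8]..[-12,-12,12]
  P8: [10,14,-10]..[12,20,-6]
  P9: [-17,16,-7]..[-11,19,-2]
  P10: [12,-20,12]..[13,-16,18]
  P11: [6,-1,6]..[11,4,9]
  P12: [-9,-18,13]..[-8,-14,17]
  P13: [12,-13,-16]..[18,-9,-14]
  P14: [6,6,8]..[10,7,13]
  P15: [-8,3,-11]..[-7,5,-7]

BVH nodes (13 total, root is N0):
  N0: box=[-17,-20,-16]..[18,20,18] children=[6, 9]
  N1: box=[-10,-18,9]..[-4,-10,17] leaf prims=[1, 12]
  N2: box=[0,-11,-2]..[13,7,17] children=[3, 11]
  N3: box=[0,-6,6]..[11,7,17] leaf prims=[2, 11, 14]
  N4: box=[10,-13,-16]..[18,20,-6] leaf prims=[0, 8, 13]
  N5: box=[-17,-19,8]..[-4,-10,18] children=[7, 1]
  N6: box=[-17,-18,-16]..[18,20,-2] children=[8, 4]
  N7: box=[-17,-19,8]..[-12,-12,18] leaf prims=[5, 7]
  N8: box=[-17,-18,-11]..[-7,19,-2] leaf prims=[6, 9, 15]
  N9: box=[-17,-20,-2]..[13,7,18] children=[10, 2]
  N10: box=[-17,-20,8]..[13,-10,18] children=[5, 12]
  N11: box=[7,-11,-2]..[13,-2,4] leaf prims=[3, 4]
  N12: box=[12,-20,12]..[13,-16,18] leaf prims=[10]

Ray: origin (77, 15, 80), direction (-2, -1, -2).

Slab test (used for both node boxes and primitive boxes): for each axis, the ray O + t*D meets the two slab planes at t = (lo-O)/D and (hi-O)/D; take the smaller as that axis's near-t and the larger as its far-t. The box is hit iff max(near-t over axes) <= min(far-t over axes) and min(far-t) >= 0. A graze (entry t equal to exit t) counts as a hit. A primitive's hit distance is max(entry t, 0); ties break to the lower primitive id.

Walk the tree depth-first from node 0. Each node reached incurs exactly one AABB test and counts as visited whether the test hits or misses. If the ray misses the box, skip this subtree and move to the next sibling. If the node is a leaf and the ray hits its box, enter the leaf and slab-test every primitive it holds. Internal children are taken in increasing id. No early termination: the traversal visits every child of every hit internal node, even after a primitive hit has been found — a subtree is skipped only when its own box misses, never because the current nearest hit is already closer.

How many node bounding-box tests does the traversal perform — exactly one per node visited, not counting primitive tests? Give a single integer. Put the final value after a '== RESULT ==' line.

Trace the traversal:
N0 x:[59/2,47] y:[-5,35] z:[31,48] -> hit [31,35], descend [6, 9]
  N6 x:[59/2,47] y:[-5,33] z:[41,48] -> miss, prune
  N9 x:[32,47] y:[8,35] z:[31,41] -> hit [32,35], descend [2, 10]
    N2 x:[32,77/2] y:[8,26] z:[63/2,41] -> miss, prune
    N10 x:[32,47] y:[25,35] z:[31,36] -> hit [32,35], descend [5, 12]
      N5 x:[81/2,47] y:[25,34] z:[31,36] -> miss, prune
      N12 x:[32,65/2] y:[31,35] z:[31,34] -> hit [32,65/2] leaf, test {P10@t=32}

Visited [0, 6, 9, 2, 10, 5, 12]. Tests: 7 box, 1 leaf. Nearest: P10.

== RESULT ==
7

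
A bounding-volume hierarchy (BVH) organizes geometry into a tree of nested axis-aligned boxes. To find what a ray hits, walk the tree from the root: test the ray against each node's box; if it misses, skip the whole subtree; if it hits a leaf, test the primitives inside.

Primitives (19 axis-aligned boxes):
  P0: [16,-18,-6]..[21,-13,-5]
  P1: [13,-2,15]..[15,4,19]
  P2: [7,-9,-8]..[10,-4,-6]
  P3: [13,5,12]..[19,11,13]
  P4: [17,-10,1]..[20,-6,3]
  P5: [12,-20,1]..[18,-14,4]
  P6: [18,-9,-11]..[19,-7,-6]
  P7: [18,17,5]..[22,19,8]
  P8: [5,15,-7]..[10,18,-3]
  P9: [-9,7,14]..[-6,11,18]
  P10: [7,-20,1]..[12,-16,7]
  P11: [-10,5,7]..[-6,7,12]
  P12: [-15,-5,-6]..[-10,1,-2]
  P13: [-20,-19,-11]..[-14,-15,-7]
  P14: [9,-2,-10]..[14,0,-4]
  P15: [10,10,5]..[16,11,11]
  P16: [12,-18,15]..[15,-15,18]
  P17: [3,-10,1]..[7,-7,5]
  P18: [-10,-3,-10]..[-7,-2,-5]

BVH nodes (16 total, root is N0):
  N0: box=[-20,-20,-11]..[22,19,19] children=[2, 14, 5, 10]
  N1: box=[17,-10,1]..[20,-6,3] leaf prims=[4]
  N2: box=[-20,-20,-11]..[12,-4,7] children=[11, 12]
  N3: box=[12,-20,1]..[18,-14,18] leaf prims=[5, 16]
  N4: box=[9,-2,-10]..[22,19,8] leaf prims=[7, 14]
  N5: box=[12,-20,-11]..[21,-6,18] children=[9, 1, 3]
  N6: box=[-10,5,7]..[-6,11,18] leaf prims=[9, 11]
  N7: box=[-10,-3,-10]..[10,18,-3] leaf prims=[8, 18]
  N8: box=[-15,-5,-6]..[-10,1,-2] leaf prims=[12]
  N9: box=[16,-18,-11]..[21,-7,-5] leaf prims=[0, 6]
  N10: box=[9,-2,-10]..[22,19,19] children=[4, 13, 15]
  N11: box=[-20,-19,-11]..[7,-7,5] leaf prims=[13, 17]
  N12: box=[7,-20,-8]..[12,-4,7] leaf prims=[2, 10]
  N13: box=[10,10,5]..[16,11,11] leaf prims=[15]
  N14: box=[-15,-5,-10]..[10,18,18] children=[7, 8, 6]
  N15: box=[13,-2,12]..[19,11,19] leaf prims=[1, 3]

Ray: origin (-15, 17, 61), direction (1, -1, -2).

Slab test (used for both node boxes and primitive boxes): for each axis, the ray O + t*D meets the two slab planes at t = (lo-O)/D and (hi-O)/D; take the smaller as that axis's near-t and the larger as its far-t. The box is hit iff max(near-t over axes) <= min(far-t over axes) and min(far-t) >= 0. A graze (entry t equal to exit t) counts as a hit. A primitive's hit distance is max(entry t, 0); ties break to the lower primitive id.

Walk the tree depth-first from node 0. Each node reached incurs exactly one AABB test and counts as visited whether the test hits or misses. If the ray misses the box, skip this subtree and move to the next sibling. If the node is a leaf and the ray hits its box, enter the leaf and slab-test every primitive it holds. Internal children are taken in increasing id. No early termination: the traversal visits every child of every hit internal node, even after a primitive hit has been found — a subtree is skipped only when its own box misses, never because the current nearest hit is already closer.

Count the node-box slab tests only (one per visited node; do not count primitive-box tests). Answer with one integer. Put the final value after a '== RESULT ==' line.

Traverse from the root:
N0 x:[-5,37] y:[-2,37] z:[21,36] -> hit [21,36], descend [2, 5, 10, 14]
  N2 x:[-5,27] y:[21,37] z:[27,36] -> hit [27,27], descend [11, 12]
    N11 x:[-5,22] y:[24,36] z:[28,36] -> miss, prune
    N12 x:[22,27] y:[21,37] z:[27,69/2] -> hit [27,27] leaf, test {P2(miss), P10(miss)}
  N5 x:[27,36] y:[23,37] z:[43/2,36] -> hit [27,36], descend [1, 3, 9]
    N1 x:[32,35] y:[23,27] z:[29,30] -> miss, prune
    N3 x:[27,33] y:[31,37] z:[43/2,30] -> miss, prune
    N9 x:[31,36] y:[24,35] z:[33,36] -> hit [33,35] leaf, test {P0@t=33, P6(miss)}
  N10 x:[24,37] y:[-2,19] z:[21,71/2] -> miss, prune
  N14 x:[0,25] y:[-1,22] z:[43/2,71/2] -> hit [43/2,22], descend [6, 7, 8]
    N6 x:[5,9] y:[6,12] z:[43/2,27] -> miss, prune
    N7 x:[5,25] y:[-1,20] z:[32,71/2] -> miss, prune
    N8 x:[0,5] y:[16,22] z:[63/2,67/2] -> miss, prune

13 AABB tests over nodes [0, 2, 11, 12, 5, 1, 3, 9, 10, 14, 6, 7, 8]; 2 leaves entered; closest P0.

== RESULT ==
13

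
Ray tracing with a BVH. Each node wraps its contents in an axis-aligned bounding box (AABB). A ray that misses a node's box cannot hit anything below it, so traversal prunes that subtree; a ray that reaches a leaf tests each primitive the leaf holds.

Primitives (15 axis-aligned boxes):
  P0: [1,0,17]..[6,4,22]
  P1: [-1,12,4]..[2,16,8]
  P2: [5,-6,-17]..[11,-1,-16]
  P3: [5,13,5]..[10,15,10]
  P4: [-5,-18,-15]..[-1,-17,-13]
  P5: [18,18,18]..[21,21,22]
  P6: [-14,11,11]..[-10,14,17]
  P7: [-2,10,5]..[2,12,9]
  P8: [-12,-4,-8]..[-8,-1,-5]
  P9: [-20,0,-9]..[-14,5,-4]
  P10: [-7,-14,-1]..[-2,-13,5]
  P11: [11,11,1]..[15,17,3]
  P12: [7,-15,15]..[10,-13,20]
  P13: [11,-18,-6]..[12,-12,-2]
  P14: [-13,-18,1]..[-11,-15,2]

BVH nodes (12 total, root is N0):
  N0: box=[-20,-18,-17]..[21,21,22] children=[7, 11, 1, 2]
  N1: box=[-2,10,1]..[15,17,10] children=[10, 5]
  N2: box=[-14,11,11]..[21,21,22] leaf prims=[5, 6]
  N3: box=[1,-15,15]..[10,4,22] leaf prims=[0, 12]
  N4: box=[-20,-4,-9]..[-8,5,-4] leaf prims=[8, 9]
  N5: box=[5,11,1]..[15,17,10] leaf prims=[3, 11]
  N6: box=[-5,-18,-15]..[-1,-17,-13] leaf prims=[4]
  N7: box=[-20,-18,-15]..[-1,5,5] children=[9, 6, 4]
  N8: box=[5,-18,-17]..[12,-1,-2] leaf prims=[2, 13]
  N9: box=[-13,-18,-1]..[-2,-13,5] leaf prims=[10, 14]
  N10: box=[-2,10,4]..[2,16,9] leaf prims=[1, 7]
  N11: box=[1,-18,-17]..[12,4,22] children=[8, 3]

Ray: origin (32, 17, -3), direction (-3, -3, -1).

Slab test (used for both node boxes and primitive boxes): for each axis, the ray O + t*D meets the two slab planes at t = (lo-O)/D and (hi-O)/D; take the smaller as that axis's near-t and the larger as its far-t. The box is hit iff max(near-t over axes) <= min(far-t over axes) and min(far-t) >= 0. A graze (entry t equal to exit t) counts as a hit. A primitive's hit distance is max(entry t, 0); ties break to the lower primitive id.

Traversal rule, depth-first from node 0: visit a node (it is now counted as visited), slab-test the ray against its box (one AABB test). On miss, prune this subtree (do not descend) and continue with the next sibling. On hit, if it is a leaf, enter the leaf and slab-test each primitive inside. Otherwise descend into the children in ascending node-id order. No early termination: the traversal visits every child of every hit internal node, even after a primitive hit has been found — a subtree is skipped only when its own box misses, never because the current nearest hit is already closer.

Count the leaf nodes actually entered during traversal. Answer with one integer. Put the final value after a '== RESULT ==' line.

Traverse from the root:
N0 x:[11/3,52/3] y:[-4/3,35/3] z:[-25,14] -> hit [11/3,35/3], descend [1, 2, 7, 11]
  N1 x:[17/3,34/3] y:[0,7/3] z:[-13,-4] -> miss, prune
  N2 x:[11/3,46/3] y:[-4/3,2] z:[-25,-14] -> miss, prune
  N7 x:[11,52/3] y:[4,35/3] z:[-8,12] -> hit [11,35/3], descend [4, 6, 9]
    N4 x:[40/3,52/3] y:[4,7] z:[1,6] -> miss, prune
    N6 x:[11,37/3] y:[34/3,35/3] z:[10,12] -> hit [34/3,35/3] leaf, test {P4@t=34/3}
    N9 x:[34/3,15] y:[10,35/3] z:[-8,-2] -> miss, prune
  N11 x:[20/3,31/3] y:[13/3,35/3] z:[-25,14] -> hit [20/3,31/3], descend [3, 8]
    N3 x:[22/3,31/3] y:[13/3,32/3] z:[-25,-18] -> miss, prune
    N8 x:[20/3,9] y:[6,35/3] z:[-1,14] -> hit [20/3,9] leaf, test {P2(miss), P13(miss)}

Summary -> nodes [0, 1, 2, 7, 4, 6, 9, 11, 3, 8]; box-tests=10; leaf-entries=2; first=P4

== RESULT ==
2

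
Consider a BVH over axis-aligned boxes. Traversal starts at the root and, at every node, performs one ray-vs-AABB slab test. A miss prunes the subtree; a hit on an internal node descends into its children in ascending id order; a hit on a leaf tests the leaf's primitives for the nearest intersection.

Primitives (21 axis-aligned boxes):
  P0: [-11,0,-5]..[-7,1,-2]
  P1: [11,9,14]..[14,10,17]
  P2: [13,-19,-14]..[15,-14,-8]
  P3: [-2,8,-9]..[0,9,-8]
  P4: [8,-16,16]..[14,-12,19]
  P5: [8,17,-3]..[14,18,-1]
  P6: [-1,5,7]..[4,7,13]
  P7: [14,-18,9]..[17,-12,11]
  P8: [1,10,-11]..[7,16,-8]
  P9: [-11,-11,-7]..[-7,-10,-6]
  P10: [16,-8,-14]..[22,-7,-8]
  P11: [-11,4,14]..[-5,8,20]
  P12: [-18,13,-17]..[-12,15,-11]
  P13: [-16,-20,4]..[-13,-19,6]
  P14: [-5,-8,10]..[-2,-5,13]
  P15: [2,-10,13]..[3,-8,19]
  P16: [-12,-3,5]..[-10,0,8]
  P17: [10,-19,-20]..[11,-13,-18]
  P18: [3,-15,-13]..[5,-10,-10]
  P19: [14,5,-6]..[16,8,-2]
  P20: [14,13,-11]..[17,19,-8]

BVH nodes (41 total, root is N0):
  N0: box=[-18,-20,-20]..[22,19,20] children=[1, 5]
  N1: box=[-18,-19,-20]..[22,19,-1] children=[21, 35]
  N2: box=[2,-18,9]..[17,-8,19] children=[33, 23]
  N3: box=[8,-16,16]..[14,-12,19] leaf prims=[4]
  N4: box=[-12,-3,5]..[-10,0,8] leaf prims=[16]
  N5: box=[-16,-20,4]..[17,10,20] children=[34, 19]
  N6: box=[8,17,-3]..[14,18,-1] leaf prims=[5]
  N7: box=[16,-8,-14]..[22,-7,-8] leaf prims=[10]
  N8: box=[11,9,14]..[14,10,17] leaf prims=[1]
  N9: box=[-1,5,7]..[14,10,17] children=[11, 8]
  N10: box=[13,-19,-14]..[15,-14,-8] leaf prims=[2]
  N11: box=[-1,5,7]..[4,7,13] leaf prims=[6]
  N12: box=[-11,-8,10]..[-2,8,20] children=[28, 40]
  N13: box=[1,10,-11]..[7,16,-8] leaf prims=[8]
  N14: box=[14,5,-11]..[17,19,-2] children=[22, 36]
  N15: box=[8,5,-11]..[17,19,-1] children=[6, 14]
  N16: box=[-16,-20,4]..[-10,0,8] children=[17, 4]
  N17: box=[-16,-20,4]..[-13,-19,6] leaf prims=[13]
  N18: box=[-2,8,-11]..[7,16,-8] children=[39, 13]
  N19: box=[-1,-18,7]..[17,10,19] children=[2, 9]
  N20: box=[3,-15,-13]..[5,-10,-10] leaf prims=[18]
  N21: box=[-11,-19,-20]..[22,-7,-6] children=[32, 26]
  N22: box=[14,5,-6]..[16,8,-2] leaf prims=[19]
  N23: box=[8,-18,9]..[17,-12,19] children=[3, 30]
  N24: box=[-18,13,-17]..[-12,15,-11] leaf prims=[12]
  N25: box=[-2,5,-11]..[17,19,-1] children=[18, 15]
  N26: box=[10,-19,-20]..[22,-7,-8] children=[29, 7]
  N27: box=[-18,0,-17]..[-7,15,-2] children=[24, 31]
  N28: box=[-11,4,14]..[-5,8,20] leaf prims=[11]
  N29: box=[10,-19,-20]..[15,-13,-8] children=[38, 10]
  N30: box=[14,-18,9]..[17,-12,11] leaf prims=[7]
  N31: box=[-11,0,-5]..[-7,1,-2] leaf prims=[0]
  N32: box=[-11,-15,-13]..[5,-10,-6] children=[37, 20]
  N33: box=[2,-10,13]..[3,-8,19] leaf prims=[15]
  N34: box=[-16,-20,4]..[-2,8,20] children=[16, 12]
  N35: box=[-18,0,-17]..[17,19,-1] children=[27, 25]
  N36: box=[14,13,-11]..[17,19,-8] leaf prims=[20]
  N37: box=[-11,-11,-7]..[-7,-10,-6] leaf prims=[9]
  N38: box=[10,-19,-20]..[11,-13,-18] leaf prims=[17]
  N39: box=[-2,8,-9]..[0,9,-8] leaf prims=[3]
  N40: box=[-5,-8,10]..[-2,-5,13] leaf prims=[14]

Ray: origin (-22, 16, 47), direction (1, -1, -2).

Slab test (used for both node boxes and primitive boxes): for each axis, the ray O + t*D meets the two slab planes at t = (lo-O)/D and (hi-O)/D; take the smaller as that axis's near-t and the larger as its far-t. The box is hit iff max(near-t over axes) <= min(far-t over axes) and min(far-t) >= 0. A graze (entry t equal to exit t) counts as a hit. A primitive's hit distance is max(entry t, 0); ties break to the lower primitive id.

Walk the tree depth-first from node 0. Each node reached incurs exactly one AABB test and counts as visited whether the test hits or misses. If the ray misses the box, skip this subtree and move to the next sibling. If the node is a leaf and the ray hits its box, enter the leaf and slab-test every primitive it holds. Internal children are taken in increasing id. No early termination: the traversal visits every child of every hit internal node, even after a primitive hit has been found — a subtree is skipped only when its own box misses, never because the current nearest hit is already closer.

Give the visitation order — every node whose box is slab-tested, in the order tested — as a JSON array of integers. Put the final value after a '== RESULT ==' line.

Traverse from the root:
N0 x:[4,44] y:[-3,36] z:[27/2,67/2] -> hit [27/2,67/2], descend [1, 5]
  N1 x:[4,44] y:[-3,35] z:[24,67/2] -> hit [24,67/2], descend [21, 35]
    N21 x:[11,44] y:[23,35] z:[53/2,67/2] -> hit [53/2,67/2], descend [26, 32]
      N26 x:[32,44] y:[23,35] z:[55/2,67/2] -> hit [32,67/2], descend [7, 29]
        N7 x:[38,44] y:[23,24] z:[55/2,61/2] -> miss, prune
        N29 x:[32,37] y:[29,35] z:[55/2,67/2] -> hit [32,67/2], descend [10, 38]
          N10 x:[35,37] y:[30,35] z:[55/2,61/2] -> miss, prune
          N38 x:[32,33] y:[29,35] z:[65/2,67/2] -> hit [65/2,33] leaf, test {P17@t=65/2}
      N32 x:[11,27] y:[26,31] z:[53/2,30] -> hit [53/2,27], descend [20, 37]
        N20 x:[25,27] y:[26,31] z:[57/2,30] -> miss, prune
        N37 x:[11,15] y:[26,27] z:[53/2,27] -> miss, prune
    N35 x:[4,39] y:[-3,16] z:[24,32] -> miss, prune
  N5 x:[6,39] y:[6,36] z:[27/2,43/2] -> hit [27/2,43/2], descend [19, 34]
    N19 x:[21,39] y:[6,34] z:[14,20] -> miss, prune
    N34 x:[6,20] y:[8,36] z:[27/2,43/2] -> hit [27/2,20], descend [12, 16]
      N12 x:[11,20] y:[8,24] z:[27/2,37/2] -> hit [27/2,37/2], descend [28, 40]
        N28 x:[11,17] y:[8,12] z:[27/2,33/2] -> miss, prune
        N40 x:[17,20] y:[21,24] z:[17,37/2] -> miss, prune
      N16 x:[6,12] y:[16,36] z:[39/2,43/2] -> miss, prune

Visited [0, 1, 21, 26, 7, 29, 10, 38, 32, 20, 37, 35, 5, 19, 34, 12, 28, 40, 16]. Tests: 19 box, 1 leaf. Nearest: P17.

== RESULT ==
[0, 1, 21, 26, 7, 29, 10, 38, 32, 20, 37, 35, 5, 19, 34, 12, 28, 40, 16]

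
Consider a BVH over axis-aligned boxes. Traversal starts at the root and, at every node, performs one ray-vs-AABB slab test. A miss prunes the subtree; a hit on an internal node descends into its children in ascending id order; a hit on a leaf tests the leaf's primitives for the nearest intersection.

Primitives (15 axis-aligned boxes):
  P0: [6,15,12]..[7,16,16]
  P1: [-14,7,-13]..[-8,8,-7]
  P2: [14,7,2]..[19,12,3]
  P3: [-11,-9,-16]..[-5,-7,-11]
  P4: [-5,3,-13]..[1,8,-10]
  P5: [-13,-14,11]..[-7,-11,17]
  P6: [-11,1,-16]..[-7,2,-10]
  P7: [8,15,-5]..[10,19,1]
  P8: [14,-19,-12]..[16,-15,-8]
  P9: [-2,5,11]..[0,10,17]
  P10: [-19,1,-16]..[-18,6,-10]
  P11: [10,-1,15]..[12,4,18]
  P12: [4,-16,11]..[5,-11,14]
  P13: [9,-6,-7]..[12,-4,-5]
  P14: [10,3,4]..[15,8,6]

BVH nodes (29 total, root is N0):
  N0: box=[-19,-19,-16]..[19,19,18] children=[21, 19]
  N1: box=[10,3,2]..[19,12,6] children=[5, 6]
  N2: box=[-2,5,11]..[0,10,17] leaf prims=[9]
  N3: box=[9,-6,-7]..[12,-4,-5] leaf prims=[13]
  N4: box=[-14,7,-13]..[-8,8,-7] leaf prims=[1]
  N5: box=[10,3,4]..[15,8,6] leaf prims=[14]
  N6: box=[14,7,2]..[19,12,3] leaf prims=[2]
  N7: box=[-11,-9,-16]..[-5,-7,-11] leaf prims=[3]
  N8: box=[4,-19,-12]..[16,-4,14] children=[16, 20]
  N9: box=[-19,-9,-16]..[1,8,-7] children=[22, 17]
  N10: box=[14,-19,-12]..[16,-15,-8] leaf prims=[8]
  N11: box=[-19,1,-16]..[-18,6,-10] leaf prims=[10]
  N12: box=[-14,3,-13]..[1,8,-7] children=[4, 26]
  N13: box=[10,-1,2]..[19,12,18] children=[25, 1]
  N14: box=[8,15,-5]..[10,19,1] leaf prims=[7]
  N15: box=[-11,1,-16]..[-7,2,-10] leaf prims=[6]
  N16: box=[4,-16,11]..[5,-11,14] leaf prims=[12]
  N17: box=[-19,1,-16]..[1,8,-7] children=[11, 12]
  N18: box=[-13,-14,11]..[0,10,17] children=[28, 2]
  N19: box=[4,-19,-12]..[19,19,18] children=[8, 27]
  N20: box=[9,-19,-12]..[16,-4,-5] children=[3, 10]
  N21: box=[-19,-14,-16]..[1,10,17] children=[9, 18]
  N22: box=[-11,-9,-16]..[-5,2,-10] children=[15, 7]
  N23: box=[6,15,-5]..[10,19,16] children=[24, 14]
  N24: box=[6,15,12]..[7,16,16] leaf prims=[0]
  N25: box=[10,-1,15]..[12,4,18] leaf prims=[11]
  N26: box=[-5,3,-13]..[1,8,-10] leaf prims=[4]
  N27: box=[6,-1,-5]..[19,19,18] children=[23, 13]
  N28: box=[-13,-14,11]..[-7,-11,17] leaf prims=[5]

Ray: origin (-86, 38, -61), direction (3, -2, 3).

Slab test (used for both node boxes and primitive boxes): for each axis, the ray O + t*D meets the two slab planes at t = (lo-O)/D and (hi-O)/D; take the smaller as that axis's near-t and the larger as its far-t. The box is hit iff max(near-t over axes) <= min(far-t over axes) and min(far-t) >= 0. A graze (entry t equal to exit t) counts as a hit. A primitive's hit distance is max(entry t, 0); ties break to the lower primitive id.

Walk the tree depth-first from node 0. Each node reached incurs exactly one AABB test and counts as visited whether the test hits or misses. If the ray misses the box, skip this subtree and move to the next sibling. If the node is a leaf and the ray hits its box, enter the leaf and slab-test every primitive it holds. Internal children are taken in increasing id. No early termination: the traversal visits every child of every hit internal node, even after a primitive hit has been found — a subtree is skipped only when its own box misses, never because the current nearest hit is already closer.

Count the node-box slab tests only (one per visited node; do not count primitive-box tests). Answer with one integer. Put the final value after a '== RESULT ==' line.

Walk:
N0 x:[67/3,35] y:[19/2,57/2] z:[15,79/3] -> hit [67/3,79/3], descend [19, 21]
  N19 x:[30,35] y:[19/2,57/2] z:[49/3,79/3] -> miss, prune
  N21 x:[67/3,29] y:[14,26] z:[15,26] -> hit [67/3,26], descend [9, 18]
    N9 x:[67/3,29] y:[15,47/2] z:[15,18] -> miss, prune
    N18 x:[73/3,86/3] y:[14,26] z:[24,26] -> hit [73/3,26], descend [2, 28]
      N2 x:[28,86/3] y:[14,33/2] z:[24,26] -> miss, prune
      N28 x:[73/3,79/3] y:[49/2,26] z:[24,26] -> hit [49/2,26] leaf, test {P5@t=49/2}

7 AABB tests over nodes [0, 19, 21, 9, 18, 2, 28]; 1 leaf entered; closest P5.

== RESULT ==
7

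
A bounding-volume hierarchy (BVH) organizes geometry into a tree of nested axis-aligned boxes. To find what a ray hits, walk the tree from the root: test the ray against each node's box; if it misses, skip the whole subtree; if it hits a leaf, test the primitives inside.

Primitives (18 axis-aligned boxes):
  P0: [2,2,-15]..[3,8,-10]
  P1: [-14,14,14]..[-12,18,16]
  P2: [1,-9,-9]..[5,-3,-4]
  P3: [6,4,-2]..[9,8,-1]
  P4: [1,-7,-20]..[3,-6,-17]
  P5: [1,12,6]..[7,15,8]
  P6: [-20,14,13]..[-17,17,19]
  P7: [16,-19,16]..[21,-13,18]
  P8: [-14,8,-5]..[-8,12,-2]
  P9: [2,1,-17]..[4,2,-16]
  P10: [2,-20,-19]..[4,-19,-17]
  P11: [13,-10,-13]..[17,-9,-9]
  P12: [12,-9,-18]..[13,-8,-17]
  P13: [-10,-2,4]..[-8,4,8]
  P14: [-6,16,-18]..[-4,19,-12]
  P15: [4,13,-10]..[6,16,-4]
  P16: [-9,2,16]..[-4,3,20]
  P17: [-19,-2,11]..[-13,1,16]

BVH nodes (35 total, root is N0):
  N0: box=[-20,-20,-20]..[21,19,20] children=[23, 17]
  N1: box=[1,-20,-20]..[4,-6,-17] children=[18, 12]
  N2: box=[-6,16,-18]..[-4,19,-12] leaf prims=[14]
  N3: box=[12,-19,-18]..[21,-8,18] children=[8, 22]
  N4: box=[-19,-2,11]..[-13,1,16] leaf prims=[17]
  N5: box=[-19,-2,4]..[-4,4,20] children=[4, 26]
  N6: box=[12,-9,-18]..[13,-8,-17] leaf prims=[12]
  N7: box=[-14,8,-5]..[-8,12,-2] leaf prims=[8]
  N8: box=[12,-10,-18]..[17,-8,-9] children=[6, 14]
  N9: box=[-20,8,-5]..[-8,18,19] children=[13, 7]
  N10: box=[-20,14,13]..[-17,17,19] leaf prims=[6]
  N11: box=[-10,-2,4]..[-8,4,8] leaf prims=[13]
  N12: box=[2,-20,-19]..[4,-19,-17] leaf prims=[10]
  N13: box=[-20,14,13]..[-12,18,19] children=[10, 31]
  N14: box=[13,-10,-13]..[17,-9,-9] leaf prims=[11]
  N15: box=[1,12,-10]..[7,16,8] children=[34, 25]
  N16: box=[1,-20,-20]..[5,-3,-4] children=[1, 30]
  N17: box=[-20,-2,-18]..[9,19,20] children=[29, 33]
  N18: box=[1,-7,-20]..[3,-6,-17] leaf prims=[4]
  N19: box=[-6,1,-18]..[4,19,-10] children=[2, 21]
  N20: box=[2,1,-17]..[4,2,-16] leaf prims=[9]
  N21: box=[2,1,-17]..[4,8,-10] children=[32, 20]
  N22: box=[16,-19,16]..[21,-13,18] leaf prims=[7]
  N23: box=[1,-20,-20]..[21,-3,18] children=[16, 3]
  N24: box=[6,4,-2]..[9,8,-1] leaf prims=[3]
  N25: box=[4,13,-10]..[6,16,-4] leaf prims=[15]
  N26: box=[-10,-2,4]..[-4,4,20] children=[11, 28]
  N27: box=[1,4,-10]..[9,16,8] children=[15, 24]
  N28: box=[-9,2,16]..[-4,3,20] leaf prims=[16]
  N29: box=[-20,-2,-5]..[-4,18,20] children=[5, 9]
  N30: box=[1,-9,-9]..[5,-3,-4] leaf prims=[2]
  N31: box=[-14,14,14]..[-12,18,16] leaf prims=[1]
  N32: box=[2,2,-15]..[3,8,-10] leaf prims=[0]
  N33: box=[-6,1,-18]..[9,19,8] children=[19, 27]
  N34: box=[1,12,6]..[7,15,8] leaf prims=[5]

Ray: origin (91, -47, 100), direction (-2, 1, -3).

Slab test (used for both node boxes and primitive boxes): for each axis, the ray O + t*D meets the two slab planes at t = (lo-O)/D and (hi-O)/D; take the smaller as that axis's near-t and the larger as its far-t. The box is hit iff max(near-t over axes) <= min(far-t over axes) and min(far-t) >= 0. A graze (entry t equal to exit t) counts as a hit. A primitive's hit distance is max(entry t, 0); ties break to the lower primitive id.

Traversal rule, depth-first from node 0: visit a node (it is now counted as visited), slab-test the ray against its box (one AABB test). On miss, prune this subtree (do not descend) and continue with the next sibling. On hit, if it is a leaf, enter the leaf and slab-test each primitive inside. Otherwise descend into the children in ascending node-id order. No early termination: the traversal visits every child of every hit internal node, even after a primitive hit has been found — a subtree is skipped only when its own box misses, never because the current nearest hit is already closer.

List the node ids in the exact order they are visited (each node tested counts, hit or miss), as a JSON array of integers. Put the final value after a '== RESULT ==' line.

Traverse from the root:
N0 x:[35,111/2] y:[27,66] z:[80/3,40] -> hit [35,40], descend [17, 23]
  N17 x:[41,111/2] y:[45,66] z:[80/3,118/3] -> miss, prune
  N23 x:[35,45] y:[27,44] z:[82/3,40] -> hit [35,40], descend [3, 16]
    N3 x:[35,79/2] y:[28,39] z:[82/3,118/3] -> hit [35,39], descend [8, 22]
      N8 x:[37,79/2] y:[37,39] z:[109/3,118/3] -> hit [37,39], descend [6, 14]
        N6 x:[39,79/2] y:[38,39] z:[39,118/3] -> hit [39,39] leaf, test {P12@t=39}
        N14 x:[37,39] y:[37,38] z:[109/3,113/3] -> hit [37,113/3] leaf, test {P11@t=37}
      N22 x:[35,75/2] y:[28,34] z:[82/3,28] -> miss, prune
    N16 x:[43,45] y:[27,44] z:[104/3,40] -> miss, prune

Visited [0, 17, 23, 3, 8, 6, 14, 22, 16]. Tests: 9 box, 2 leaf. Nearest: P11.

== RESULT ==
[0, 17, 23, 3, 8, 6, 14, 22, 16]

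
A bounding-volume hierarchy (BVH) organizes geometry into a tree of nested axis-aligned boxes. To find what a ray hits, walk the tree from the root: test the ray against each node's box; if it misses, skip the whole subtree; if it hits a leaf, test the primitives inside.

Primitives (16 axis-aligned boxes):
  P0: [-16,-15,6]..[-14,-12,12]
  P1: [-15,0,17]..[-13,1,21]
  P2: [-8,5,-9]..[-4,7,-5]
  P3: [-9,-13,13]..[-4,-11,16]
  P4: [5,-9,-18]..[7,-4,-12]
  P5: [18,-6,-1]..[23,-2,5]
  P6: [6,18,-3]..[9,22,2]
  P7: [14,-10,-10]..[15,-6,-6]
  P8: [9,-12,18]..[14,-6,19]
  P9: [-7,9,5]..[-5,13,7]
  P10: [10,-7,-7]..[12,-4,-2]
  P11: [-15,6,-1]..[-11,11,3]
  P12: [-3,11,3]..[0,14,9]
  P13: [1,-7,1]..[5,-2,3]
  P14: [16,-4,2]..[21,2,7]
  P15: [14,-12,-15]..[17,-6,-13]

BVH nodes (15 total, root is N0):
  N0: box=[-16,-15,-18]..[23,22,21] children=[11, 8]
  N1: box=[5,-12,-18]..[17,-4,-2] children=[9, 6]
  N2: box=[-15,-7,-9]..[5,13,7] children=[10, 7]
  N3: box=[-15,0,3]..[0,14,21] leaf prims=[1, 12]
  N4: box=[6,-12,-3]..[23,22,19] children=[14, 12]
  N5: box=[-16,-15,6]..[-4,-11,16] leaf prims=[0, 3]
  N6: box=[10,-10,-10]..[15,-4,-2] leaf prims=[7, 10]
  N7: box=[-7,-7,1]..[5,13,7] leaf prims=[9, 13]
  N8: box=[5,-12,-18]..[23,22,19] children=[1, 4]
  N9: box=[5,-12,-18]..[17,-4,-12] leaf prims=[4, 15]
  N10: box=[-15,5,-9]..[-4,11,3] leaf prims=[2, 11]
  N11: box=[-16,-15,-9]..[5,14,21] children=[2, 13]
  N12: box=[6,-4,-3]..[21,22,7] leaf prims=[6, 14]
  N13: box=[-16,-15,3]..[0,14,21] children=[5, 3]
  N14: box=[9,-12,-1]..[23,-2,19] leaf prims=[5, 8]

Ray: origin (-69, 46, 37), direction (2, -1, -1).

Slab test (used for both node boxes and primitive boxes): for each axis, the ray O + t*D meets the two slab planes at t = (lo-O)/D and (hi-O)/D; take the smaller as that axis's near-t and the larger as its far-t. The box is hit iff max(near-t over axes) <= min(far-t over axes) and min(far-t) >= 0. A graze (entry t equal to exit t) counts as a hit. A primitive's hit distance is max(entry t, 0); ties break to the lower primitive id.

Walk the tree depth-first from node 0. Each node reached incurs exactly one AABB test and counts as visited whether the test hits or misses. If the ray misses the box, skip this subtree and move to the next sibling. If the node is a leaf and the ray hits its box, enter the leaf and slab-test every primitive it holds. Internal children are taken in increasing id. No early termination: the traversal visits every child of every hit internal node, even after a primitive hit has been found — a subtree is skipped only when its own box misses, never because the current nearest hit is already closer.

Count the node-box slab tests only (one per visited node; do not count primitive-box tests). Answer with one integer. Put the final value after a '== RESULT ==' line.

Walk:
N0 x:[53/2,46] y:[24,61] z:[16,55] -> hit [53/2,46], descend [8, 11]
  N8 x:[37,46] y:[24,58] z:[18,55] -> hit [37,46], descend [1, 4]
    N1 x:[37,43] y:[50,58] z:[39,55] -> miss, prune
    N4 x:[75/2,46] y:[24,58] z:[18,40] -> hit [75/2,40], descend [12, 14]
      N12 x:[75/2,45] y:[24,50] z:[30,40] -> hit [75/2,40] leaf, test {P6(miss), P14(miss)}
      N14 x:[39,46] y:[48,58] z:[18,38] -> miss, prune
  N11 x:[53/2,37] y:[32,61] z:[16,46] -> hit [32,37], descend [2, 13]
    N2 x:[27,37] y:[33,53] z:[30,46] -> hit [33,37], descend [7, 10]
      N7 x:[31,37] y:[33,53] z:[30,36] -> hit [33,36] leaf, test {P9(miss), P13(miss)}
      N10 x:[27,65/2] y:[35,41] z:[34,46] -> miss, prune
    N13 x:[53/2,69/2] y:[32,61] z:[16,34] -> hit [32,34], descend [3, 5]
      N3 x:[27,69/2] y:[32,46] z:[16,34] -> hit [32,34] leaf, test {P1(miss), P12@t=33}
      N5 x:[53/2,65/2] y:[57,61] z:[21,31] -> miss, prune

Summary -> nodes [0, 8, 1, 4, 12, 14, 11, 2, 7, 10, 13, 3, 5]; box-tests=13; leaf-entries=3; first=P12

== RESULT ==
13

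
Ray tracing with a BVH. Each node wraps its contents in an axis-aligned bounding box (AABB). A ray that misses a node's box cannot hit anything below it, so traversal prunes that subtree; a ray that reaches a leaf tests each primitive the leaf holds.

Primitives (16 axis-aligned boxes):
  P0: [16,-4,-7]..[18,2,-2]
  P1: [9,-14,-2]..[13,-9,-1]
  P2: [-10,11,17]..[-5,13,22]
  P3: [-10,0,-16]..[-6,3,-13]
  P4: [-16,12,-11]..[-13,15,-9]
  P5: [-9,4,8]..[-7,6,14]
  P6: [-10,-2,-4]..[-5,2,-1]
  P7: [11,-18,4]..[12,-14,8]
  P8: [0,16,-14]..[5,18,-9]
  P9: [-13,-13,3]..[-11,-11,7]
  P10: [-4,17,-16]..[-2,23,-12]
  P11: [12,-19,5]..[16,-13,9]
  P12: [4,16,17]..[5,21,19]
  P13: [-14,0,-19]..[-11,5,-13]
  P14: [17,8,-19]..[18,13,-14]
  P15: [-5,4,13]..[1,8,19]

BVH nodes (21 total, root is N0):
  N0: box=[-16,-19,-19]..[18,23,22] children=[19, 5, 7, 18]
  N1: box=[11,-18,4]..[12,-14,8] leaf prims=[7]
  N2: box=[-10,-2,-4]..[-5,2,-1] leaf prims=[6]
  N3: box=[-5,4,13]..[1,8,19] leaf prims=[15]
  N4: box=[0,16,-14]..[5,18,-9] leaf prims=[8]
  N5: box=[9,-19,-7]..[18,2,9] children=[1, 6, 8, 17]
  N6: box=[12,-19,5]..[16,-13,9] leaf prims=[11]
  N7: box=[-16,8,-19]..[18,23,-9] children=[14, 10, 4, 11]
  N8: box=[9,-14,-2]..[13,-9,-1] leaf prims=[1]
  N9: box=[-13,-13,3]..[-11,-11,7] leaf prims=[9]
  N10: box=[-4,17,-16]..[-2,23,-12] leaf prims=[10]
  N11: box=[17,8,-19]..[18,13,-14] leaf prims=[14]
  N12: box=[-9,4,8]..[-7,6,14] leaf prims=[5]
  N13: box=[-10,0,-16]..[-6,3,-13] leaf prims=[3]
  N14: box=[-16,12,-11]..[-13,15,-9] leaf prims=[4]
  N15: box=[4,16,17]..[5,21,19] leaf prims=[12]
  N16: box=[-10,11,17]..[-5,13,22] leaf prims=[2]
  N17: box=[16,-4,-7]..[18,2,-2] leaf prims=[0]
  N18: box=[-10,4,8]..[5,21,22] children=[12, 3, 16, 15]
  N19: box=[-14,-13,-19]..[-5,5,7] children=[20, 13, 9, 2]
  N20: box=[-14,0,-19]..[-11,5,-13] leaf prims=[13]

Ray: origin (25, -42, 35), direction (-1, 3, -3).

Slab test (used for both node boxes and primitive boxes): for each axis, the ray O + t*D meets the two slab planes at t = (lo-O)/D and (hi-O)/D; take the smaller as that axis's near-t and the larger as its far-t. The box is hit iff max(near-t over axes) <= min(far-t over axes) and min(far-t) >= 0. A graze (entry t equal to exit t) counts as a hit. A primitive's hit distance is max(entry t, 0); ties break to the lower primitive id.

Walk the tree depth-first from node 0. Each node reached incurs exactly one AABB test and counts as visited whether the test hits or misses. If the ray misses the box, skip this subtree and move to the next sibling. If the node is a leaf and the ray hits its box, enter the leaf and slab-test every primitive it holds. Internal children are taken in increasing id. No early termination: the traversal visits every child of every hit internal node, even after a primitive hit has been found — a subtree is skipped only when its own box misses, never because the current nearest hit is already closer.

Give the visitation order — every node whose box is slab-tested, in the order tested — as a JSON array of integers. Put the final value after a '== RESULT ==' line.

Walk:
N0 x:[7,41] y:[23/3,65/3] z:[13/3,18] -> hit [23/3,18], descend [5, 7, 18, 19]
  N5 x:[7,16] y:[23/3,44/3] z:[26/3,14] -> hit [26/3,14], descend [1, 6, 8, 17]
    N1 x:[13,14] y:[8,28/3] z:[9,31/3] -> miss, prune
    N6 x:[9,13] y:[23/3,29/3] z:[26/3,10] -> hit [9,29/3] leaf, test {P11@t=9}
    N8 x:[12,16] y:[28/3,11] z:[12,37/3] -> miss, prune
    N17 x:[7,9] y:[38/3,44/3] z:[37/3,14] -> miss, prune
  N7 x:[7,41] y:[50/3,65/3] z:[44/3,18] -> hit [50/3,18], descend [4, 10, 11, 14]
    N4 x:[20,25] y:[58/3,20] z:[44/3,49/3] -> miss, prune
    N10 x:[27,29] y:[59/3,65/3] z:[47/3,17] -> miss, prune
    N11 x:[7,8] y:[50/3,55/3] z:[49/3,18] -> miss, prune
    N14 x:[38,41] y:[18,19] z:[44/3,46/3] -> miss, prune
  N18 x:[20,35] y:[46/3,21] z:[13/3,9] -> miss, prune
  N19 x:[30,39] y:[29/3,47/3] z:[28/3,18] -> miss, prune

Summary -> nodes [0, 5, 1, 6, 8, 17, 7, 4, 10, 11, 14, 18, 19]; box-tests=13; leaf-entries=1; first=P11

== RESULT ==
[0, 5, 1, 6, 8, 17, 7, 4, 10, 11, 14, 18, 19]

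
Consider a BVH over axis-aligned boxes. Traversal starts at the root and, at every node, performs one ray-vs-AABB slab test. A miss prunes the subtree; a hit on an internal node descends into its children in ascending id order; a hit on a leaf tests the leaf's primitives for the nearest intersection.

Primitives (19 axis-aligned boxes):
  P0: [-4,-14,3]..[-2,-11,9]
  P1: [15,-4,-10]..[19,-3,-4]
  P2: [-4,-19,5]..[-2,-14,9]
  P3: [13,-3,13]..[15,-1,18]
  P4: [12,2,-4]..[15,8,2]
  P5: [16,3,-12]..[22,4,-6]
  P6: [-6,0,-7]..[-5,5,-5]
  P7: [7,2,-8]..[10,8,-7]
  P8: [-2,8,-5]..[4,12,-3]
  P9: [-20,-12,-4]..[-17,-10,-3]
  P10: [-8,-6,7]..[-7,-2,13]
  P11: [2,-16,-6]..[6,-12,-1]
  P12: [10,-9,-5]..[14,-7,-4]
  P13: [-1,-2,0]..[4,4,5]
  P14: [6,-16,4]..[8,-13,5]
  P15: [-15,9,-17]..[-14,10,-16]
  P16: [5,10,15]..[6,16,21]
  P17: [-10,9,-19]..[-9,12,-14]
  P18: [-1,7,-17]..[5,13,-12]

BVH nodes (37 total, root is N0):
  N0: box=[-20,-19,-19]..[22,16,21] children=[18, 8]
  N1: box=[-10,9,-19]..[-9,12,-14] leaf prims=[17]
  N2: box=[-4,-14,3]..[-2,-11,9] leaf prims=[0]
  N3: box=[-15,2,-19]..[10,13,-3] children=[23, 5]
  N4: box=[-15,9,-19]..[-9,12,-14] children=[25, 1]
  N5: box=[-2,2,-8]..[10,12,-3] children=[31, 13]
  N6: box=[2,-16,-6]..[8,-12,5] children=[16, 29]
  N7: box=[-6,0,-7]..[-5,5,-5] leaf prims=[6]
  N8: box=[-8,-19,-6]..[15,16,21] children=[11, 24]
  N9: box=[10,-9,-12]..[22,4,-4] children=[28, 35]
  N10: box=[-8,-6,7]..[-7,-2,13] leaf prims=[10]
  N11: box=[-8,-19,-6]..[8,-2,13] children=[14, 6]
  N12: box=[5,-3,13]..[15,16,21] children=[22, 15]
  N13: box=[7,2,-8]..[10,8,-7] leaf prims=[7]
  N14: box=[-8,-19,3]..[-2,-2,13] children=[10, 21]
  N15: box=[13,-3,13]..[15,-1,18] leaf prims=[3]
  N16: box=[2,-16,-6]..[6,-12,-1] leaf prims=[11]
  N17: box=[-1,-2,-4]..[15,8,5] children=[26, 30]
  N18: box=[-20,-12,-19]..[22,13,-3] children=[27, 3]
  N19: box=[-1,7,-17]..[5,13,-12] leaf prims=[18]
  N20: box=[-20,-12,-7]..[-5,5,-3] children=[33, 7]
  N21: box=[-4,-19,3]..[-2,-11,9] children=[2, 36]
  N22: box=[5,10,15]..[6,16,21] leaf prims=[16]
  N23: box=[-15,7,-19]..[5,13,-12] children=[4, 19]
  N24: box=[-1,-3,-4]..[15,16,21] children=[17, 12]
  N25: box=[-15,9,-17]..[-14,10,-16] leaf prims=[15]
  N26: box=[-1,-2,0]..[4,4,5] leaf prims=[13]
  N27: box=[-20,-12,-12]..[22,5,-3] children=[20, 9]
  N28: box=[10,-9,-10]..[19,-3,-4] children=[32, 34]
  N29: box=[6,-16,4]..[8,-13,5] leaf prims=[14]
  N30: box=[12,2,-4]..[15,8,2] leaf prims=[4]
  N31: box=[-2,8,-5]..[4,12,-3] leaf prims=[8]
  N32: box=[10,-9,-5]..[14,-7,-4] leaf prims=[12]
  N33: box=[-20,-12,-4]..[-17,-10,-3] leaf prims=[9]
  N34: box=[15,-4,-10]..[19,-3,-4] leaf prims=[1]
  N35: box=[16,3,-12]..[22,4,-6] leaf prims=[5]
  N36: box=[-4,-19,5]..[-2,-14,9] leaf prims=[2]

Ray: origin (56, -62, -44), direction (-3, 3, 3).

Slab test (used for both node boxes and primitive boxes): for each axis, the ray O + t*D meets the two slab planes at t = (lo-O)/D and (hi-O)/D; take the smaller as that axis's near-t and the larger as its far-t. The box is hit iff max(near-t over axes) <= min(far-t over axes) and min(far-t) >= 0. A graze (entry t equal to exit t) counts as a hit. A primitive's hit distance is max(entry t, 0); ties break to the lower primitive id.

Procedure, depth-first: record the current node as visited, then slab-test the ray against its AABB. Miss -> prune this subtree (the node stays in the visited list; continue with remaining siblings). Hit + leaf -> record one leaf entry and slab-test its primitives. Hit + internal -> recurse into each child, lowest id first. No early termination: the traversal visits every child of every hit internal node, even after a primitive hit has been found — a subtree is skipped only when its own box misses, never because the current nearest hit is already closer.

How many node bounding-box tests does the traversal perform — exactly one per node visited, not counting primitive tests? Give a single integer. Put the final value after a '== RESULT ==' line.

Trace the traversal:
N0 x:[34/3,76/3] y:[43/3,26] z:[25/3,65/3] -> hit [43/3,65/3], descend [8, 18]
  N8 x:[41/3,64/3] y:[43/3,26] z:[38/3,65/3] -> hit [43/3,64/3], descend [11, 24]
    N11 x:[16,64/3] y:[43/3,20] z:[38/3,19] -> hit [16,19], descend [6, 14]
      N6 x:[16,18] y:[46/3,50/3] z:[38/3,49/3] -> hit [16,49/3], descend [16, 29]
        N16 x:[50/3,18] y:[46/3,50/3] z:[38/3,43/3] -> miss, prune
        N29 x:[16,50/3] y:[46/3,49/3] z:[16,49/3] -> hit [16,49/3] leaf, test {P14@t=16}
      N14 x:[58/3,64/3] y:[43/3,20] z:[47/3,19] -> miss, prune
    N24 x:[41/3,19] y:[59/3,26] z:[40/3,65/3] -> miss, prune
  N18 x:[34/3,76/3] y:[50/3,25] z:[25/3,41/3] -> miss, prune

Summary -> nodes [0, 8, 11, 6, 16, 29, 14, 24, 18]; box-tests=9; leaf-entries=1; first=P14

== RESULT ==
9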